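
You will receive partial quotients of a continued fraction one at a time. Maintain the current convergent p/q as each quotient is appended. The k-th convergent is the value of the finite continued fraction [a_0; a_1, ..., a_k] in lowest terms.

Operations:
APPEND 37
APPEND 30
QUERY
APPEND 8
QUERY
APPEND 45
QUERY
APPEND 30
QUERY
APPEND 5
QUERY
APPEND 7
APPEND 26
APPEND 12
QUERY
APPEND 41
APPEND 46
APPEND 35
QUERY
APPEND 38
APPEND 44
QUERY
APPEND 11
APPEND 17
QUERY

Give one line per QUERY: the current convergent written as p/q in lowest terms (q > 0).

APPEND 37: p_0 = 37·1 + 0 = 37, q_0 = 37·0 + 1 = 1 → 37/1
APPEND 30: p_1 = 30·37 + 1 = 1111, q_1 = 30·1 + 0 = 30 → 1111/30
APPEND 8: p_2 = 8·1111 + 37 = 8925, q_2 = 8·30 + 1 = 241 → 8925/241
APPEND 45: p_3 = 45·8925 + 1111 = 402736, q_3 = 45·241 + 30 = 10875 → 402736/10875
APPEND 30: p_4 = 30·402736 + 8925 = 12091005, q_4 = 30·10875 + 241 = 326491 → 12091005/326491
APPEND 5: p_5 = 5·12091005 + 402736 = 60857761, q_5 = 5·326491 + 10875 = 1643330 → 60857761/1643330
APPEND 7: p_6 = 7·60857761 + 12091005 = 438095332, q_6 = 7·1643330 + 326491 = 11829801 → 438095332/11829801
APPEND 26: p_7 = 26·438095332 + 60857761 = 11451336393, q_7 = 26·11829801 + 1643330 = 309218156 → 11451336393/309218156
APPEND 12: p_8 = 12·11451336393 + 438095332 = 137854132048, q_8 = 12·309218156 + 11829801 = 3722447673 → 137854132048/3722447673
APPEND 41: p_9 = 41·137854132048 + 11451336393 = 5663470750361, q_9 = 41·3722447673 + 309218156 = 152929572749 → 5663470750361/152929572749
APPEND 46: p_10 = 46·5663470750361 + 137854132048 = 260657508648654, q_10 = 46·152929572749 + 3722447673 = 7038482794127 → 260657508648654/7038482794127
APPEND 35: p_11 = 35·260657508648654 + 5663470750361 = 9128676273453251, q_11 = 35·7038482794127 + 152929572749 = 246499827367194 → 9128676273453251/246499827367194
APPEND 38: p_12 = 38·9128676273453251 + 260657508648654 = 347150355899872192, q_12 = 38·246499827367194 + 7038482794127 = 9374031922747499 → 347150355899872192/9374031922747499
APPEND 44: p_13 = 44·347150355899872192 + 9128676273453251 = 15283744335867829699, q_13 = 44·9374031922747499 + 246499827367194 = 412703904428257150 → 15283744335867829699/412703904428257150
APPEND 11: p_14 = 11·15283744335867829699 + 347150355899872192 = 168468338050445998881, q_14 = 11·412703904428257150 + 9374031922747499 = 4549116980633576149 → 168468338050445998881/4549116980633576149
APPEND 17: p_15 = 17·168468338050445998881 + 15283744335867829699 = 2879245491193449810676, q_15 = 17·4549116980633576149 + 412703904428257150 = 77747692575199051683 → 2879245491193449810676/77747692575199051683

1111/30
8925/241
402736/10875
12091005/326491
60857761/1643330
137854132048/3722447673
9128676273453251/246499827367194
15283744335867829699/412703904428257150
2879245491193449810676/77747692575199051683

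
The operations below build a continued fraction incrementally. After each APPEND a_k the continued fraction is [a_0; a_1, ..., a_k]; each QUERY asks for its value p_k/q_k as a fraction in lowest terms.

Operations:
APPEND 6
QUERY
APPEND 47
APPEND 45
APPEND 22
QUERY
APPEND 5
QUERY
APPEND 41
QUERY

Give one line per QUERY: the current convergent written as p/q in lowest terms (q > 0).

APPEND 6: p_0 = 6·1 + 0 = 6, q_0 = 6·0 + 1 = 1 → 6/1
APPEND 47: p_1 = 47·6 + 1 = 283, q_1 = 47·1 + 0 = 47 → 283/47
APPEND 45: p_2 = 45·283 + 6 = 12741, q_2 = 45·47 + 1 = 2116 → 12741/2116
APPEND 22: p_3 = 22·12741 + 283 = 280585, q_3 = 22·2116 + 47 = 46599 → 280585/46599
APPEND 5: p_4 = 5·280585 + 12741 = 1415666, q_4 = 5·46599 + 2116 = 235111 → 1415666/235111
APPEND 41: p_5 = 41·1415666 + 280585 = 58322891, q_5 = 41·235111 + 46599 = 9686150 → 58322891/9686150

6/1
280585/46599
1415666/235111
58322891/9686150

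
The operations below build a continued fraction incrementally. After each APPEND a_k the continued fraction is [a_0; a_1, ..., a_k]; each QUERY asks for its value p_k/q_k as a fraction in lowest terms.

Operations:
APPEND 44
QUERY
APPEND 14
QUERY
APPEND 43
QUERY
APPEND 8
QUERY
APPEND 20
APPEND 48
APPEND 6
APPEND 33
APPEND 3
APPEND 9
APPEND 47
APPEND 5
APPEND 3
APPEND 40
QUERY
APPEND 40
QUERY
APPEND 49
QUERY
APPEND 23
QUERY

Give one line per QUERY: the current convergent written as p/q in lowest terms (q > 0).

44/1
617/14
26575/603
213217/4838
35506630976961847/805663153851746
1421146021918280691/32246511555699121
69671661704972715706/1580884729383108675
1603869365236290741929/36392595287367198646

APPEND 44: p_0 = 44·1 + 0 = 44, q_0 = 44·0 + 1 = 1 → 44/1
APPEND 14: p_1 = 14·44 + 1 = 617, q_1 = 14·1 + 0 = 14 → 617/14
APPEND 43: p_2 = 43·617 + 44 = 26575, q_2 = 43·14 + 1 = 603 → 26575/603
APPEND 8: p_3 = 8·26575 + 617 = 213217, q_3 = 8·603 + 14 = 4838 → 213217/4838
APPEND 20: p_4 = 20·213217 + 26575 = 4290915, q_4 = 20·4838 + 603 = 97363 → 4290915/97363
APPEND 48: p_5 = 48·4290915 + 213217 = 206177137, q_5 = 48·97363 + 4838 = 4678262 → 206177137/4678262
APPEND 6: p_6 = 6·206177137 + 4290915 = 1241353737, q_6 = 6·4678262 + 97363 = 28166935 → 1241353737/28166935
APPEND 33: p_7 = 33·1241353737 + 206177137 = 41170850458, q_7 = 33·28166935 + 4678262 = 934187117 → 41170850458/934187117
APPEND 3: p_8 = 3·41170850458 + 1241353737 = 124753905111, q_8 = 3·934187117 + 28166935 = 2830728286 → 124753905111/2830728286
APPEND 9: p_9 = 9·124753905111 + 41170850458 = 1163955996457, q_9 = 9·2830728286 + 934187117 = 26410741691 → 1163955996457/26410741691
APPEND 47: p_10 = 47·1163955996457 + 124753905111 = 54830685738590, q_10 = 47·26410741691 + 2830728286 = 1244135587763 → 54830685738590/1244135587763
APPEND 5: p_11 = 5·54830685738590 + 1163955996457 = 275317384689407, q_11 = 5·1244135587763 + 26410741691 = 6247088680506 → 275317384689407/6247088680506
APPEND 3: p_12 = 3·275317384689407 + 54830685738590 = 880782839806811, q_12 = 3·6247088680506 + 1244135587763 = 19985401629281 → 880782839806811/19985401629281
APPEND 40: p_13 = 40·880782839806811 + 275317384689407 = 35506630976961847, q_13 = 40·19985401629281 + 6247088680506 = 805663153851746 → 35506630976961847/805663153851746
APPEND 40: p_14 = 40·35506630976961847 + 880782839806811 = 1421146021918280691, q_14 = 40·805663153851746 + 19985401629281 = 32246511555699121 → 1421146021918280691/32246511555699121
APPEND 49: p_15 = 49·1421146021918280691 + 35506630976961847 = 69671661704972715706, q_15 = 49·32246511555699121 + 805663153851746 = 1580884729383108675 → 69671661704972715706/1580884729383108675
APPEND 23: p_16 = 23·69671661704972715706 + 1421146021918280691 = 1603869365236290741929, q_16 = 23·1580884729383108675 + 32246511555699121 = 36392595287367198646 → 1603869365236290741929/36392595287367198646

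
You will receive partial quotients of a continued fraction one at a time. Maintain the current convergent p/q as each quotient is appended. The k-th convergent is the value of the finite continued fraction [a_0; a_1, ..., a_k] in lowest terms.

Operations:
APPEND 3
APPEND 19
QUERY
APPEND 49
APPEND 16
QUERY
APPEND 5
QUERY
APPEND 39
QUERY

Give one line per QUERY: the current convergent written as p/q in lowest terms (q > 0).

APPEND 3: p_0 = 3·1 + 0 = 3, q_0 = 3·0 + 1 = 1 → 3/1
APPEND 19: p_1 = 19·3 + 1 = 58, q_1 = 19·1 + 0 = 19 → 58/19
APPEND 49: p_2 = 49·58 + 3 = 2845, q_2 = 49·19 + 1 = 932 → 2845/932
APPEND 16: p_3 = 16·2845 + 58 = 45578, q_3 = 16·932 + 19 = 14931 → 45578/14931
APPEND 5: p_4 = 5·45578 + 2845 = 230735, q_4 = 5·14931 + 932 = 75587 → 230735/75587
APPEND 39: p_5 = 39·230735 + 45578 = 9044243, q_5 = 39·75587 + 14931 = 2962824 → 9044243/2962824

58/19
45578/14931
230735/75587
9044243/2962824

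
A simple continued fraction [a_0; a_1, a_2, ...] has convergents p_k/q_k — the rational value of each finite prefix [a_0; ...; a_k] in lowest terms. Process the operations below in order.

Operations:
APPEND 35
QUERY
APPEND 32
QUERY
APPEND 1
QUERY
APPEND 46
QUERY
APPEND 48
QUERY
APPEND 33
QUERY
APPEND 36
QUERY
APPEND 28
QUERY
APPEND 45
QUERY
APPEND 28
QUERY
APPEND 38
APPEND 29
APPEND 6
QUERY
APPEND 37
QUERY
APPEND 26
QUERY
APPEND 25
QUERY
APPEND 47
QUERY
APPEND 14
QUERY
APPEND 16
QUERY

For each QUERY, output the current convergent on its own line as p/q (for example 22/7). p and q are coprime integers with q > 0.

APPEND 35: p_0 = 35·1 + 0 = 35, q_0 = 35·0 + 1 = 1 → 35/1
APPEND 32: p_1 = 32·35 + 1 = 1121, q_1 = 32·1 + 0 = 32 → 1121/32
APPEND 1: p_2 = 1·1121 + 35 = 1156, q_2 = 1·32 + 1 = 33 → 1156/33
APPEND 46: p_3 = 46·1156 + 1121 = 54297, q_3 = 46·33 + 32 = 1550 → 54297/1550
APPEND 48: p_4 = 48·54297 + 1156 = 2607412, q_4 = 48·1550 + 33 = 74433 → 2607412/74433
APPEND 33: p_5 = 33·2607412 + 54297 = 86098893, q_5 = 33·74433 + 1550 = 2457839 → 86098893/2457839
APPEND 36: p_6 = 36·86098893 + 2607412 = 3102167560, q_6 = 36·2457839 + 74433 = 88556637 → 3102167560/88556637
APPEND 28: p_7 = 28·3102167560 + 86098893 = 86946790573, q_7 = 28·88556637 + 2457839 = 2482043675 → 86946790573/2482043675
APPEND 45: p_8 = 45·86946790573 + 3102167560 = 3915707743345, q_8 = 45·2482043675 + 88556637 = 111780522012 → 3915707743345/111780522012
APPEND 28: p_9 = 28·3915707743345 + 86946790573 = 109726763604233, q_9 = 28·111780522012 + 2482043675 = 3132336660011 → 109726763604233/3132336660011
APPEND 38: p_10 = 38·109726763604233 + 3915707743345 = 4173532724704199, q_10 = 38·3132336660011 + 111780522012 = 119140573602430 → 4173532724704199/119140573602430
APPEND 29: p_11 = 29·4173532724704199 + 109726763604233 = 121142175780026004, q_11 = 29·119140573602430 + 3132336660011 = 3458208971130481 → 121142175780026004/3458208971130481
APPEND 6: p_12 = 6·121142175780026004 + 4173532724704199 = 731026587404860223, q_12 = 6·3458208971130481 + 119140573602430 = 20868394400385316 → 731026587404860223/20868394400385316
APPEND 37: p_13 = 37·731026587404860223 + 121142175780026004 = 27169125909759854255, q_13 = 37·20868394400385316 + 3458208971130481 = 775588801785387173 → 27169125909759854255/775588801785387173
APPEND 26: p_14 = 26·27169125909759854255 + 731026587404860223 = 707128300241161070853, q_14 = 26·775588801785387173 + 20868394400385316 = 20186177240820451814 → 707128300241161070853/20186177240820451814
APPEND 25: p_15 = 25·707128300241161070853 + 27169125909759854255 = 17705376631938786625580, q_15 = 25·20186177240820451814 + 775588801785387173 = 505430019822296682523 → 17705376631938786625580/505430019822296682523
APPEND 47: p_16 = 47·17705376631938786625580 + 707128300241161070853 = 832859830001364132473113, q_16 = 47·505430019822296682523 + 20186177240820451814 = 23775397108888764530395 → 832859830001364132473113/23775397108888764530395
APPEND 14: p_17 = 14·832859830001364132473113 + 17705376631938786625580 = 11677742996651036641249162, q_17 = 14·23775397108888764530395 + 505430019822296682523 = 333360989544265000108053 → 11677742996651036641249162/333360989544265000108053
APPEND 16: p_18 = 16·11677742996651036641249162 + 832859830001364132473113 = 187676747776417950392459705, q_18 = 16·333360989544265000108053 + 23775397108888764530395 = 5357551229817128766259243 → 187676747776417950392459705/5357551229817128766259243

35/1
1121/32
1156/33
54297/1550
2607412/74433
86098893/2457839
3102167560/88556637
86946790573/2482043675
3915707743345/111780522012
109726763604233/3132336660011
731026587404860223/20868394400385316
27169125909759854255/775588801785387173
707128300241161070853/20186177240820451814
17705376631938786625580/505430019822296682523
832859830001364132473113/23775397108888764530395
11677742996651036641249162/333360989544265000108053
187676747776417950392459705/5357551229817128766259243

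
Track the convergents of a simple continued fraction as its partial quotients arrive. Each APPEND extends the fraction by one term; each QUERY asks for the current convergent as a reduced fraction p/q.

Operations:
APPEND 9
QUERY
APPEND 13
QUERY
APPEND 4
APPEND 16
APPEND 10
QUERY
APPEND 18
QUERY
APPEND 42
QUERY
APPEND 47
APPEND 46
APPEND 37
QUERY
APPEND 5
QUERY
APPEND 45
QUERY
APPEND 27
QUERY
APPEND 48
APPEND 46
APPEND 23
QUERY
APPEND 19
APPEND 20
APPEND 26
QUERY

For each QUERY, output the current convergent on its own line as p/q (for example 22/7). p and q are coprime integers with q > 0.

9/1
118/13
78621/8663
1422992/156795
59844285/6594053
4794634009606/528305598019
24102678694117/2655798139304
1089415175244871/120039221866699
29438312410305634/3243714788540177
1498239068296677335459/165086237107167535576
14903929091700196713817587/1642216935817897263667387

APPEND 9: p_0 = 9·1 + 0 = 9, q_0 = 9·0 + 1 = 1 → 9/1
APPEND 13: p_1 = 13·9 + 1 = 118, q_1 = 13·1 + 0 = 13 → 118/13
APPEND 4: p_2 = 4·118 + 9 = 481, q_2 = 4·13 + 1 = 53 → 481/53
APPEND 16: p_3 = 16·481 + 118 = 7814, q_3 = 16·53 + 13 = 861 → 7814/861
APPEND 10: p_4 = 10·7814 + 481 = 78621, q_4 = 10·861 + 53 = 8663 → 78621/8663
APPEND 18: p_5 = 18·78621 + 7814 = 1422992, q_5 = 18·8663 + 861 = 156795 → 1422992/156795
APPEND 42: p_6 = 42·1422992 + 78621 = 59844285, q_6 = 42·156795 + 8663 = 6594053 → 59844285/6594053
APPEND 47: p_7 = 47·59844285 + 1422992 = 2814104387, q_7 = 47·6594053 + 156795 = 310077286 → 2814104387/310077286
APPEND 46: p_8 = 46·2814104387 + 59844285 = 129508646087, q_8 = 46·310077286 + 6594053 = 14270149209 → 129508646087/14270149209
APPEND 37: p_9 = 37·129508646087 + 2814104387 = 4794634009606, q_9 = 37·14270149209 + 310077286 = 528305598019 → 4794634009606/528305598019
APPEND 5: p_10 = 5·4794634009606 + 129508646087 = 24102678694117, q_10 = 5·528305598019 + 14270149209 = 2655798139304 → 24102678694117/2655798139304
APPEND 45: p_11 = 45·24102678694117 + 4794634009606 = 1089415175244871, q_11 = 45·2655798139304 + 528305598019 = 120039221866699 → 1089415175244871/120039221866699
APPEND 27: p_12 = 27·1089415175244871 + 24102678694117 = 29438312410305634, q_12 = 27·120039221866699 + 2655798139304 = 3243714788540177 → 29438312410305634/3243714788540177
APPEND 48: p_13 = 48·29438312410305634 + 1089415175244871 = 1414128410869915303, q_13 = 48·3243714788540177 + 120039221866699 = 155818349071795195 → 1414128410869915303/155818349071795195
APPEND 46: p_14 = 46·1414128410869915303 + 29438312410305634 = 65079345212426409572, q_14 = 46·155818349071795195 + 3243714788540177 = 7170887772091119147 → 65079345212426409572/7170887772091119147
APPEND 23: p_15 = 23·65079345212426409572 + 1414128410869915303 = 1498239068296677335459, q_15 = 23·7170887772091119147 + 155818349071795195 = 165086237107167535576 → 1498239068296677335459/165086237107167535576
APPEND 19: p_16 = 19·1498239068296677335459 + 65079345212426409572 = 28531621642849295783293, q_16 = 19·165086237107167535576 + 7170887772091119147 = 3143809392808274295091 → 28531621642849295783293/3143809392808274295091
APPEND 20: p_17 = 20·28531621642849295783293 + 1498239068296677335459 = 572130671925282593001319, q_17 = 20·3143809392808274295091 + 165086237107167535576 = 63041274093272653437396 → 572130671925282593001319/63041274093272653437396
APPEND 26: p_18 = 26·572130671925282593001319 + 28531621642849295783293 = 14903929091700196713817587, q_18 = 26·63041274093272653437396 + 3143809392808274295091 = 1642216935817897263667387 → 14903929091700196713817587/1642216935817897263667387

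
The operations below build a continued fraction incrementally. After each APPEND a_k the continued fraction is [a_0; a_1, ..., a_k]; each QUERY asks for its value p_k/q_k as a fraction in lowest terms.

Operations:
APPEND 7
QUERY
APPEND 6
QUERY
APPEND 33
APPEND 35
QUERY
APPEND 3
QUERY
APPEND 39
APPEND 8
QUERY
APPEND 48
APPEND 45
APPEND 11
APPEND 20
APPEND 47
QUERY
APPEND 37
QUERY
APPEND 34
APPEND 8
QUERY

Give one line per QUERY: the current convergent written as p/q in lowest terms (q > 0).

7/1
43/6
49953/6971
151285/21112
47751829/6663824
1077933872216802/150426941931193
39906463772450783/5568994038783060
10903088080856798175/1521538788123224924

APPEND 7: p_0 = 7·1 + 0 = 7, q_0 = 7·0 + 1 = 1 → 7/1
APPEND 6: p_1 = 6·7 + 1 = 43, q_1 = 6·1 + 0 = 6 → 43/6
APPEND 33: p_2 = 33·43 + 7 = 1426, q_2 = 33·6 + 1 = 199 → 1426/199
APPEND 35: p_3 = 35·1426 + 43 = 49953, q_3 = 35·199 + 6 = 6971 → 49953/6971
APPEND 3: p_4 = 3·49953 + 1426 = 151285, q_4 = 3·6971 + 199 = 21112 → 151285/21112
APPEND 39: p_5 = 39·151285 + 49953 = 5950068, q_5 = 39·21112 + 6971 = 830339 → 5950068/830339
APPEND 8: p_6 = 8·5950068 + 151285 = 47751829, q_6 = 8·830339 + 21112 = 6663824 → 47751829/6663824
APPEND 48: p_7 = 48·47751829 + 5950068 = 2298037860, q_7 = 48·6663824 + 830339 = 320693891 → 2298037860/320693891
APPEND 45: p_8 = 45·2298037860 + 47751829 = 103459455529, q_8 = 45·320693891 + 6663824 = 14437888919 → 103459455529/14437888919
APPEND 11: p_9 = 11·103459455529 + 2298037860 = 1140352048679, q_9 = 11·14437888919 + 320693891 = 159137472000 → 1140352048679/159137472000
APPEND 20: p_10 = 20·1140352048679 + 103459455529 = 22910500429109, q_10 = 20·159137472000 + 14437888919 = 3197187328919 → 22910500429109/3197187328919
APPEND 47: p_11 = 47·22910500429109 + 1140352048679 = 1077933872216802, q_11 = 47·3197187328919 + 159137472000 = 150426941931193 → 1077933872216802/150426941931193
APPEND 37: p_12 = 37·1077933872216802 + 22910500429109 = 39906463772450783, q_12 = 37·150426941931193 + 3197187328919 = 5568994038783060 → 39906463772450783/5568994038783060
APPEND 34: p_13 = 34·39906463772450783 + 1077933872216802 = 1357897702135543424, q_13 = 34·5568994038783060 + 150426941931193 = 189496224260555233 → 1357897702135543424/189496224260555233
APPEND 8: p_14 = 8·1357897702135543424 + 39906463772450783 = 10903088080856798175, q_14 = 8·189496224260555233 + 5568994038783060 = 1521538788123224924 → 10903088080856798175/1521538788123224924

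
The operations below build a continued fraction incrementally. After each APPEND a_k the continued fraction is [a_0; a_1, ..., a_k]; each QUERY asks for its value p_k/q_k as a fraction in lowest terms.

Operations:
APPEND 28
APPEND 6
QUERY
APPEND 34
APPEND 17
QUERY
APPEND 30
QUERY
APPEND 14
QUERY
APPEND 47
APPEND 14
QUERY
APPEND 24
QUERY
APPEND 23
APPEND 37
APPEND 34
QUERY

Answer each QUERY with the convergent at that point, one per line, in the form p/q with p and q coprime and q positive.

169/6
98327/3491
2955584/104935
41476503/1472581
27374393653/971899969
658937798897/23394915498
19137730089432054/679465617263489

APPEND 28: p_0 = 28·1 + 0 = 28, q_0 = 28·0 + 1 = 1 → 28/1
APPEND 6: p_1 = 6·28 + 1 = 169, q_1 = 6·1 + 0 = 6 → 169/6
APPEND 34: p_2 = 34·169 + 28 = 5774, q_2 = 34·6 + 1 = 205 → 5774/205
APPEND 17: p_3 = 17·5774 + 169 = 98327, q_3 = 17·205 + 6 = 3491 → 98327/3491
APPEND 30: p_4 = 30·98327 + 5774 = 2955584, q_4 = 30·3491 + 205 = 104935 → 2955584/104935
APPEND 14: p_5 = 14·2955584 + 98327 = 41476503, q_5 = 14·104935 + 3491 = 1472581 → 41476503/1472581
APPEND 47: p_6 = 47·41476503 + 2955584 = 1952351225, q_6 = 47·1472581 + 104935 = 69316242 → 1952351225/69316242
APPEND 14: p_7 = 14·1952351225 + 41476503 = 27374393653, q_7 = 14·69316242 + 1472581 = 971899969 → 27374393653/971899969
APPEND 24: p_8 = 24·27374393653 + 1952351225 = 658937798897, q_8 = 24·971899969 + 69316242 = 23394915498 → 658937798897/23394915498
APPEND 23: p_9 = 23·658937798897 + 27374393653 = 15182943768284, q_9 = 23·23394915498 + 971899969 = 539054956423 → 15182943768284/539054956423
APPEND 37: p_10 = 37·15182943768284 + 658937798897 = 562427857225405, q_10 = 37·539054956423 + 23394915498 = 19968428303149 → 562427857225405/19968428303149
APPEND 34: p_11 = 34·562427857225405 + 15182943768284 = 19137730089432054, q_11 = 34·19968428303149 + 539054956423 = 679465617263489 → 19137730089432054/679465617263489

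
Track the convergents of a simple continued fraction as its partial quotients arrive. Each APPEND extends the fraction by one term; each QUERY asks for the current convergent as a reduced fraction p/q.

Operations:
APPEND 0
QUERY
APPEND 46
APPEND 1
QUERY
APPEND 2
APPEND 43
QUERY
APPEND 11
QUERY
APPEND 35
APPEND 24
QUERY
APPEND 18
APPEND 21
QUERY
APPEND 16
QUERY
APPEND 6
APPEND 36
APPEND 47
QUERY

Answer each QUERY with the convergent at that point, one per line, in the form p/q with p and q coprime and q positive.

0/1
1/47
130/6067
1433/66877
1208273/56389165
458991452/21420775537
7365662431/343749760324
75943657636591/3544231677090561

APPEND 0: p_0 = 0·1 + 0 = 0, q_0 = 0·0 + 1 = 1 → 0/1
APPEND 46: p_1 = 46·0 + 1 = 1, q_1 = 46·1 + 0 = 46 → 1/46
APPEND 1: p_2 = 1·1 + 0 = 1, q_2 = 1·46 + 1 = 47 → 1/47
APPEND 2: p_3 = 2·1 + 1 = 3, q_3 = 2·47 + 46 = 140 → 3/140
APPEND 43: p_4 = 43·3 + 1 = 130, q_4 = 43·140 + 47 = 6067 → 130/6067
APPEND 11: p_5 = 11·130 + 3 = 1433, q_5 = 11·6067 + 140 = 66877 → 1433/66877
APPEND 35: p_6 = 35·1433 + 130 = 50285, q_6 = 35·66877 + 6067 = 2346762 → 50285/2346762
APPEND 24: p_7 = 24·50285 + 1433 = 1208273, q_7 = 24·2346762 + 66877 = 56389165 → 1208273/56389165
APPEND 18: p_8 = 18·1208273 + 50285 = 21799199, q_8 = 18·56389165 + 2346762 = 1017351732 → 21799199/1017351732
APPEND 21: p_9 = 21·21799199 + 1208273 = 458991452, q_9 = 21·1017351732 + 56389165 = 21420775537 → 458991452/21420775537
APPEND 16: p_10 = 16·458991452 + 21799199 = 7365662431, q_10 = 16·21420775537 + 1017351732 = 343749760324 → 7365662431/343749760324
APPEND 6: p_11 = 6·7365662431 + 458991452 = 44652966038, q_11 = 6·343749760324 + 21420775537 = 2083919337481 → 44652966038/2083919337481
APPEND 36: p_12 = 36·44652966038 + 7365662431 = 1614872439799, q_12 = 36·2083919337481 + 343749760324 = 75364845909640 → 1614872439799/75364845909640
APPEND 47: p_13 = 47·1614872439799 + 44652966038 = 75943657636591, q_13 = 47·75364845909640 + 2083919337481 = 3544231677090561 → 75943657636591/3544231677090561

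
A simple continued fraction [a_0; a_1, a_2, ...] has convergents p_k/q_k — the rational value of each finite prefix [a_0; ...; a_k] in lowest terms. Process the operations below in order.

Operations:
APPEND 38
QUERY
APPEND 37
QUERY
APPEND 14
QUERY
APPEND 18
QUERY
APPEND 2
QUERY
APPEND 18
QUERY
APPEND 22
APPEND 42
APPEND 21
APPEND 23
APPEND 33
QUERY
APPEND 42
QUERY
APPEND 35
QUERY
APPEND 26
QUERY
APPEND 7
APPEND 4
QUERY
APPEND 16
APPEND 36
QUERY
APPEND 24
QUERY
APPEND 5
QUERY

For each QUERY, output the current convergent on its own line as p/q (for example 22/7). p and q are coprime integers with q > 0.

APPEND 38: p_0 = 38·1 + 0 = 38, q_0 = 38·0 + 1 = 1 → 38/1
APPEND 37: p_1 = 37·38 + 1 = 1407, q_1 = 37·1 + 0 = 37 → 1407/37
APPEND 14: p_2 = 14·1407 + 38 = 19736, q_2 = 14·37 + 1 = 519 → 19736/519
APPEND 18: p_3 = 18·19736 + 1407 = 356655, q_3 = 18·519 + 37 = 9379 → 356655/9379
APPEND 2: p_4 = 2·356655 + 19736 = 733046, q_4 = 2·9379 + 519 = 19277 → 733046/19277
APPEND 18: p_5 = 18·733046 + 356655 = 13551483, q_5 = 18·19277 + 9379 = 356365 → 13551483/356365
APPEND 22: p_6 = 22·13551483 + 733046 = 298865672, q_6 = 22·356365 + 19277 = 7859307 → 298865672/7859307
APPEND 42: p_7 = 42·298865672 + 13551483 = 12565909707, q_7 = 42·7859307 + 356365 = 330447259 → 12565909707/330447259
APPEND 21: p_8 = 21·12565909707 + 298865672 = 264182969519, q_8 = 21·330447259 + 7859307 = 6947251746 → 264182969519/6947251746
APPEND 23: p_9 = 23·264182969519 + 12565909707 = 6088774208644, q_9 = 23·6947251746 + 330447259 = 160117237417 → 6088774208644/160117237417
APPEND 33: p_10 = 33·6088774208644 + 264182969519 = 201193731854771, q_10 = 33·160117237417 + 6947251746 = 5290816086507 → 201193731854771/5290816086507
APPEND 42: p_11 = 42·201193731854771 + 6088774208644 = 8456225512109026, q_11 = 42·5290816086507 + 160117237417 = 222374392870711 → 8456225512109026/222374392870711
APPEND 35: p_12 = 35·8456225512109026 + 201193731854771 = 296169086655670681, q_12 = 35·222374392870711 + 5290816086507 = 7788394566561392 → 296169086655670681/7788394566561392
APPEND 26: p_13 = 26·296169086655670681 + 8456225512109026 = 7708852478559546732, q_13 = 26·7788394566561392 + 222374392870711 = 202720633123466903 → 7708852478559546732/202720633123466903
APPEND 7: p_14 = 7·7708852478559546732 + 296169086655670681 = 54258136436572497805, q_14 = 7·202720633123466903 + 7788394566561392 = 1426832826430829713 → 54258136436572497805/1426832826430829713
APPEND 4: p_15 = 4·54258136436572497805 + 7708852478559546732 = 224741398224849537952, q_15 = 4·1426832826430829713 + 202720633123466903 = 5910051938846785755 → 224741398224849537952/5910051938846785755
APPEND 16: p_16 = 16·224741398224849537952 + 54258136436572497805 = 3650120508034165105037, q_16 = 16·5910051938846785755 + 1426832826430829713 = 95987663847979401793 → 3650120508034165105037/95987663847979401793
APPEND 36: p_17 = 36·3650120508034165105037 + 224741398224849537952 = 131629079687454793319284, q_17 = 36·95987663847979401793 + 5910051938846785755 = 3461465950466105250303 → 131629079687454793319284/3461465950466105250303
APPEND 24: p_18 = 24·131629079687454793319284 + 3650120508034165105037 = 3162748033006949204767853, q_18 = 24·3461465950466105250303 + 95987663847979401793 = 83171170475034505409065 → 3162748033006949204767853/83171170475034505409065
APPEND 5: p_19 = 5·3162748033006949204767853 + 131629079687454793319284 = 15945369244722200817158549, q_19 = 5·83171170475034505409065 + 3461465950466105250303 = 419317318325638632295628 → 15945369244722200817158549/419317318325638632295628

38/1
1407/37
19736/519
356655/9379
733046/19277
13551483/356365
201193731854771/5290816086507
8456225512109026/222374392870711
296169086655670681/7788394566561392
7708852478559546732/202720633123466903
224741398224849537952/5910051938846785755
131629079687454793319284/3461465950466105250303
3162748033006949204767853/83171170475034505409065
15945369244722200817158549/419317318325638632295628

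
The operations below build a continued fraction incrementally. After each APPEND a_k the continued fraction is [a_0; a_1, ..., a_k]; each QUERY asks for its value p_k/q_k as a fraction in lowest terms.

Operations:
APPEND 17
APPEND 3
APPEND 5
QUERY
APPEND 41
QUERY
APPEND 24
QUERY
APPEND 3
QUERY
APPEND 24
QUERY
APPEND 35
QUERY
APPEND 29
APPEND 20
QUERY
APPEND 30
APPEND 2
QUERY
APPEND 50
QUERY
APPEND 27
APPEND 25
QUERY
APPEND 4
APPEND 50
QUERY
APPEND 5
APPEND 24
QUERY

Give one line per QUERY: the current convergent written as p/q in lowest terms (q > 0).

APPEND 17: p_0 = 17·1 + 0 = 17, q_0 = 17·0 + 1 = 1 → 17/1
APPEND 3: p_1 = 3·17 + 1 = 52, q_1 = 3·1 + 0 = 3 → 52/3
APPEND 5: p_2 = 5·52 + 17 = 277, q_2 = 5·3 + 1 = 16 → 277/16
APPEND 41: p_3 = 41·277 + 52 = 11409, q_3 = 41·16 + 3 = 659 → 11409/659
APPEND 24: p_4 = 24·11409 + 277 = 274093, q_4 = 24·659 + 16 = 15832 → 274093/15832
APPEND 3: p_5 = 3·274093 + 11409 = 833688, q_5 = 3·15832 + 659 = 48155 → 833688/48155
APPEND 24: p_6 = 24·833688 + 274093 = 20282605, q_6 = 24·48155 + 15832 = 1171552 → 20282605/1171552
APPEND 35: p_7 = 35·20282605 + 833688 = 710724863, q_7 = 35·1171552 + 48155 = 41052475 → 710724863/41052475
APPEND 29: p_8 = 29·710724863 + 20282605 = 20631303632, q_8 = 29·41052475 + 1171552 = 1191693327 → 20631303632/1191693327
APPEND 20: p_9 = 20·20631303632 + 710724863 = 413336797503, q_9 = 20·1191693327 + 41052475 = 23874919015 → 413336797503/23874919015
APPEND 30: p_10 = 30·413336797503 + 20631303632 = 12420735228722, q_10 = 30·23874919015 + 1191693327 = 717439263777 → 12420735228722/717439263777
APPEND 2: p_11 = 2·12420735228722 + 413336797503 = 25254807254947, q_11 = 2·717439263777 + 23874919015 = 1458753446569 → 25254807254947/1458753446569
APPEND 50: p_12 = 50·25254807254947 + 12420735228722 = 1275161097976072, q_12 = 50·1458753446569 + 717439263777 = 73655111592227 → 1275161097976072/73655111592227
APPEND 27: p_13 = 27·1275161097976072 + 25254807254947 = 34454604452608891, q_13 = 27·73655111592227 + 1458753446569 = 1990146766436698 → 34454604452608891/1990146766436698
APPEND 25: p_14 = 25·34454604452608891 + 1275161097976072 = 862640272413198347, q_14 = 25·1990146766436698 + 73655111592227 = 49827324272509677 → 862640272413198347/49827324272509677
APPEND 4: p_15 = 4·862640272413198347 + 34454604452608891 = 3485015694105402279, q_15 = 4·49827324272509677 + 1990146766436698 = 201299443856475406 → 3485015694105402279/201299443856475406
APPEND 50: p_16 = 50·3485015694105402279 + 862640272413198347 = 175113424977683312297, q_16 = 50·201299443856475406 + 49827324272509677 = 10114799517096279977 → 175113424977683312297/10114799517096279977
APPEND 5: p_17 = 5·175113424977683312297 + 3485015694105402279 = 879052140582521963764, q_17 = 5·10114799517096279977 + 201299443856475406 = 50775297029337875291 → 879052140582521963764/50775297029337875291
APPEND 24: p_18 = 24·879052140582521963764 + 175113424977683312297 = 21272364798958210442633, q_18 = 24·50775297029337875291 + 10114799517096279977 = 1228721928221205286961 → 21272364798958210442633/1228721928221205286961

277/16
11409/659
274093/15832
833688/48155
20282605/1171552
710724863/41052475
413336797503/23874919015
25254807254947/1458753446569
1275161097976072/73655111592227
862640272413198347/49827324272509677
175113424977683312297/10114799517096279977
21272364798958210442633/1228721928221205286961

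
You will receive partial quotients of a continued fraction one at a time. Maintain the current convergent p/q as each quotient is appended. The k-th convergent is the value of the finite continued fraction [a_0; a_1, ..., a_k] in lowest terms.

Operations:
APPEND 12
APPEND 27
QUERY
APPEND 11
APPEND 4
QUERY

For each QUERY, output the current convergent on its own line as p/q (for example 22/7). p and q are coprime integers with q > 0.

325/27
14673/1219

APPEND 12: p_0 = 12·1 + 0 = 12, q_0 = 12·0 + 1 = 1 → 12/1
APPEND 27: p_1 = 27·12 + 1 = 325, q_1 = 27·1 + 0 = 27 → 325/27
APPEND 11: p_2 = 11·325 + 12 = 3587, q_2 = 11·27 + 1 = 298 → 3587/298
APPEND 4: p_3 = 4·3587 + 325 = 14673, q_3 = 4·298 + 27 = 1219 → 14673/1219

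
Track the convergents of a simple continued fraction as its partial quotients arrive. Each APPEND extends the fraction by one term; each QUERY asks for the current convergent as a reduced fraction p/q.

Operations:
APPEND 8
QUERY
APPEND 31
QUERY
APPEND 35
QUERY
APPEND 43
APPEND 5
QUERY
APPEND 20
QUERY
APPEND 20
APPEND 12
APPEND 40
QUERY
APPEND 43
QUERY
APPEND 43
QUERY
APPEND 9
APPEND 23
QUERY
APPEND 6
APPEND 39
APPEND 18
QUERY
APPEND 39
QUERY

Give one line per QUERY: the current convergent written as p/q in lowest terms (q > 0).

8/1
249/31
8723/1086
1885413/234731
38083598/4741349
368794440333/45914336951
15867361706393/1975461970774
682665347815232/84990779080233
142359341664815295/17723517674016266
607364549703064156763/75615946276138991089
23720912118074923403841/2953216840229288496950

APPEND 8: p_0 = 8·1 + 0 = 8, q_0 = 8·0 + 1 = 1 → 8/1
APPEND 31: p_1 = 31·8 + 1 = 249, q_1 = 31·1 + 0 = 31 → 249/31
APPEND 35: p_2 = 35·249 + 8 = 8723, q_2 = 35·31 + 1 = 1086 → 8723/1086
APPEND 43: p_3 = 43·8723 + 249 = 375338, q_3 = 43·1086 + 31 = 46729 → 375338/46729
APPEND 5: p_4 = 5·375338 + 8723 = 1885413, q_4 = 5·46729 + 1086 = 234731 → 1885413/234731
APPEND 20: p_5 = 20·1885413 + 375338 = 38083598, q_5 = 20·234731 + 46729 = 4741349 → 38083598/4741349
APPEND 20: p_6 = 20·38083598 + 1885413 = 763557373, q_6 = 20·4741349 + 234731 = 95061711 → 763557373/95061711
APPEND 12: p_7 = 12·763557373 + 38083598 = 9200772074, q_7 = 12·95061711 + 4741349 = 1145481881 → 9200772074/1145481881
APPEND 40: p_8 = 40·9200772074 + 763557373 = 368794440333, q_8 = 40·1145481881 + 95061711 = 45914336951 → 368794440333/45914336951
APPEND 43: p_9 = 43·368794440333 + 9200772074 = 15867361706393, q_9 = 43·45914336951 + 1145481881 = 1975461970774 → 15867361706393/1975461970774
APPEND 43: p_10 = 43·15867361706393 + 368794440333 = 682665347815232, q_10 = 43·1975461970774 + 45914336951 = 84990779080233 → 682665347815232/84990779080233
APPEND 9: p_11 = 9·682665347815232 + 15867361706393 = 6159855492043481, q_11 = 9·84990779080233 + 1975461970774 = 766892473692871 → 6159855492043481/766892473692871
APPEND 23: p_12 = 23·6159855492043481 + 682665347815232 = 142359341664815295, q_12 = 23·766892473692871 + 84990779080233 = 17723517674016266 → 142359341664815295/17723517674016266
APPEND 6: p_13 = 6·142359341664815295 + 6159855492043481 = 860315905480935251, q_13 = 6·17723517674016266 + 766892473692871 = 107107998517790467 → 860315905480935251/107107998517790467
APPEND 39: p_14 = 39·860315905480935251 + 142359341664815295 = 33694679655421290084, q_14 = 39·107107998517790467 + 17723517674016266 = 4194935459867844479 → 33694679655421290084/4194935459867844479
APPEND 18: p_15 = 18·33694679655421290084 + 860315905480935251 = 607364549703064156763, q_15 = 18·4194935459867844479 + 107107998517790467 = 75615946276138991089 → 607364549703064156763/75615946276138991089
APPEND 39: p_16 = 39·607364549703064156763 + 33694679655421290084 = 23720912118074923403841, q_16 = 39·75615946276138991089 + 4194935459867844479 = 2953216840229288496950 → 23720912118074923403841/2953216840229288496950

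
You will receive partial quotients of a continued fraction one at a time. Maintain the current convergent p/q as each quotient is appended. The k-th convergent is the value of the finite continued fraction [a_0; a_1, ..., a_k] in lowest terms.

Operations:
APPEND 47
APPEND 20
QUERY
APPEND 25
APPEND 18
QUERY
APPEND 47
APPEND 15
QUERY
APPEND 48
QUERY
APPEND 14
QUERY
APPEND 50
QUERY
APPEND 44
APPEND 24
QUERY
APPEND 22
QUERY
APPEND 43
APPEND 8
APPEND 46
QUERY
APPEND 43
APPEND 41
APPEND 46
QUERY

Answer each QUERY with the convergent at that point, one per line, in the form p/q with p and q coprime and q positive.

941/20
425237/9038
300570902/6388343
14447413007/307065751
202564353000/4305308857
10142665063007/215572508601
10725658516070399/227963469003825
236410967180674086/5024685813771451
3765965488738496707749/80041943874607511188
305901509134552417350858657/6501639884519340513735121

APPEND 47: p_0 = 47·1 + 0 = 47, q_0 = 47·0 + 1 = 1 → 47/1
APPEND 20: p_1 = 20·47 + 1 = 941, q_1 = 20·1 + 0 = 20 → 941/20
APPEND 25: p_2 = 25·941 + 47 = 23572, q_2 = 25·20 + 1 = 501 → 23572/501
APPEND 18: p_3 = 18·23572 + 941 = 425237, q_3 = 18·501 + 20 = 9038 → 425237/9038
APPEND 47: p_4 = 47·425237 + 23572 = 20009711, q_4 = 47·9038 + 501 = 425287 → 20009711/425287
APPEND 15: p_5 = 15·20009711 + 425237 = 300570902, q_5 = 15·425287 + 9038 = 6388343 → 300570902/6388343
APPEND 48: p_6 = 48·300570902 + 20009711 = 14447413007, q_6 = 48·6388343 + 425287 = 307065751 → 14447413007/307065751
APPEND 14: p_7 = 14·14447413007 + 300570902 = 202564353000, q_7 = 14·307065751 + 6388343 = 4305308857 → 202564353000/4305308857
APPEND 50: p_8 = 50·202564353000 + 14447413007 = 10142665063007, q_8 = 50·4305308857 + 307065751 = 215572508601 → 10142665063007/215572508601
APPEND 44: p_9 = 44·10142665063007 + 202564353000 = 446479827125308, q_9 = 44·215572508601 + 4305308857 = 9489495687301 → 446479827125308/9489495687301
APPEND 24: p_10 = 24·446479827125308 + 10142665063007 = 10725658516070399, q_10 = 24·9489495687301 + 215572508601 = 227963469003825 → 10725658516070399/227963469003825
APPEND 22: p_11 = 22·10725658516070399 + 446479827125308 = 236410967180674086, q_11 = 22·227963469003825 + 9489495687301 = 5024685813771451 → 236410967180674086/5024685813771451
APPEND 43: p_12 = 43·236410967180674086 + 10725658516070399 = 10176397247285056097, q_12 = 43·5024685813771451 + 227963469003825 = 216289453461176218 → 10176397247285056097/216289453461176218
APPEND 8: p_13 = 8·10176397247285056097 + 236410967180674086 = 81647588945461122862, q_13 = 8·216289453461176218 + 5024685813771451 = 1735340313503181195 → 81647588945461122862/1735340313503181195
APPEND 46: p_14 = 46·81647588945461122862 + 10176397247285056097 = 3765965488738496707749, q_14 = 46·1735340313503181195 + 216289453461176218 = 80041943874607511188 → 3765965488738496707749/80041943874607511188
APPEND 43: p_15 = 43·3765965488738496707749 + 81647588945461122862 = 162018163604700819556069, q_15 = 43·80041943874607511188 + 1735340313503181195 = 3443538926921626162279 → 162018163604700819556069/3443538926921626162279
APPEND 41: p_16 = 41·162018163604700819556069 + 3765965488738496707749 = 6646510673281472098506578, q_16 = 41·3443538926921626162279 + 80041943874607511188 = 141265137947661280164627 → 6646510673281472098506578/141265137947661280164627
APPEND 46: p_17 = 46·6646510673281472098506578 + 162018163604700819556069 = 305901509134552417350858657, q_17 = 46·141265137947661280164627 + 3443538926921626162279 = 6501639884519340513735121 → 305901509134552417350858657/6501639884519340513735121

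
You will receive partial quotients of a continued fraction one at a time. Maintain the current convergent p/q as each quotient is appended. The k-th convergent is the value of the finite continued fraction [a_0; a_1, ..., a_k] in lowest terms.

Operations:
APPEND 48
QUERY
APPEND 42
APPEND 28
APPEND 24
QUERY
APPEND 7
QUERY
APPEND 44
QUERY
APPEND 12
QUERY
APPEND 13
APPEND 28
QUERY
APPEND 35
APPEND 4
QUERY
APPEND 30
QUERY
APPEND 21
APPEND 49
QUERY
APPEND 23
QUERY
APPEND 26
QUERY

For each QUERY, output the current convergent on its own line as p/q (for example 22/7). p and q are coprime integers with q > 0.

48/1
1358593/28290
9566675/199207
422292293/8793398
5077074191/105719983
1864956263919/38834008939
263224530239683/5481127873107
7962075800684431/165794409659252
8213836076686708397/171036817214811803
189085696580138905865/3937333959671388868
4924441947160298260887/102541719768670922371

APPEND 48: p_0 = 48·1 + 0 = 48, q_0 = 48·0 + 1 = 1 → 48/1
APPEND 42: p_1 = 42·48 + 1 = 2017, q_1 = 42·1 + 0 = 42 → 2017/42
APPEND 28: p_2 = 28·2017 + 48 = 56524, q_2 = 28·42 + 1 = 1177 → 56524/1177
APPEND 24: p_3 = 24·56524 + 2017 = 1358593, q_3 = 24·1177 + 42 = 28290 → 1358593/28290
APPEND 7: p_4 = 7·1358593 + 56524 = 9566675, q_4 = 7·28290 + 1177 = 199207 → 9566675/199207
APPEND 44: p_5 = 44·9566675 + 1358593 = 422292293, q_5 = 44·199207 + 28290 = 8793398 → 422292293/8793398
APPEND 12: p_6 = 12·422292293 + 9566675 = 5077074191, q_6 = 12·8793398 + 199207 = 105719983 → 5077074191/105719983
APPEND 13: p_7 = 13·5077074191 + 422292293 = 66424256776, q_7 = 13·105719983 + 8793398 = 1383153177 → 66424256776/1383153177
APPEND 28: p_8 = 28·66424256776 + 5077074191 = 1864956263919, q_8 = 28·1383153177 + 105719983 = 38834008939 → 1864956263919/38834008939
APPEND 35: p_9 = 35·1864956263919 + 66424256776 = 65339893493941, q_9 = 35·38834008939 + 1383153177 = 1360573466042 → 65339893493941/1360573466042
APPEND 4: p_10 = 4·65339893493941 + 1864956263919 = 263224530239683, q_10 = 4·1360573466042 + 38834008939 = 5481127873107 → 263224530239683/5481127873107
APPEND 30: p_11 = 30·263224530239683 + 65339893493941 = 7962075800684431, q_11 = 30·5481127873107 + 1360573466042 = 165794409659252 → 7962075800684431/165794409659252
APPEND 21: p_12 = 21·7962075800684431 + 263224530239683 = 167466816344612734, q_12 = 21·165794409659252 + 5481127873107 = 3487163730717399 → 167466816344612734/3487163730717399
APPEND 49: p_13 = 49·167466816344612734 + 7962075800684431 = 8213836076686708397, q_13 = 49·3487163730717399 + 165794409659252 = 171036817214811803 → 8213836076686708397/171036817214811803
APPEND 23: p_14 = 23·8213836076686708397 + 167466816344612734 = 189085696580138905865, q_14 = 23·171036817214811803 + 3487163730717399 = 3937333959671388868 → 189085696580138905865/3937333959671388868
APPEND 26: p_15 = 26·189085696580138905865 + 8213836076686708397 = 4924441947160298260887, q_15 = 26·3937333959671388868 + 171036817214811803 = 102541719768670922371 → 4924441947160298260887/102541719768670922371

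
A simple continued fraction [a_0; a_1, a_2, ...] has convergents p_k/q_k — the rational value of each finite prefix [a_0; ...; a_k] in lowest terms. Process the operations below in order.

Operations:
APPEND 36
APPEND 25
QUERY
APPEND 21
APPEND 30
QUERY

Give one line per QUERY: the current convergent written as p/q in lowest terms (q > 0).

APPEND 36: p_0 = 36·1 + 0 = 36, q_0 = 36·0 + 1 = 1 → 36/1
APPEND 25: p_1 = 25·36 + 1 = 901, q_1 = 25·1 + 0 = 25 → 901/25
APPEND 21: p_2 = 21·901 + 36 = 18957, q_2 = 21·25 + 1 = 526 → 18957/526
APPEND 30: p_3 = 30·18957 + 901 = 569611, q_3 = 30·526 + 25 = 15805 → 569611/15805

901/25
569611/15805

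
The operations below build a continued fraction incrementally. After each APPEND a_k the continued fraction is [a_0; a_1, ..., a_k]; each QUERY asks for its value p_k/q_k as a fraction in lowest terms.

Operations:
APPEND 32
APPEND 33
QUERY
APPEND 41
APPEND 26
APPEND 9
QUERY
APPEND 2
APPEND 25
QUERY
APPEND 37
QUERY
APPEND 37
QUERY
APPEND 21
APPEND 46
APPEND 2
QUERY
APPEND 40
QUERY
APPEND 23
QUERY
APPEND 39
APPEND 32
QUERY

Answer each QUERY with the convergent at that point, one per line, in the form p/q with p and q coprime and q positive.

1057/33
10201228/318487
548478903/17123762
20315250518/634251405
752212748069/23484425747
1472465240773069/45971037716050
59626933859829311/1861580123903979
1372891944016847222/42862313887507567
1716650099960556718230/53594600609461878511

APPEND 32: p_0 = 32·1 + 0 = 32, q_0 = 32·0 + 1 = 1 → 32/1
APPEND 33: p_1 = 33·32 + 1 = 1057, q_1 = 33·1 + 0 = 33 → 1057/33
APPEND 41: p_2 = 41·1057 + 32 = 43369, q_2 = 41·33 + 1 = 1354 → 43369/1354
APPEND 26: p_3 = 26·43369 + 1057 = 1128651, q_3 = 26·1354 + 33 = 35237 → 1128651/35237
APPEND 9: p_4 = 9·1128651 + 43369 = 10201228, q_4 = 9·35237 + 1354 = 318487 → 10201228/318487
APPEND 2: p_5 = 2·10201228 + 1128651 = 21531107, q_5 = 2·318487 + 35237 = 672211 → 21531107/672211
APPEND 25: p_6 = 25·21531107 + 10201228 = 548478903, q_6 = 25·672211 + 318487 = 17123762 → 548478903/17123762
APPEND 37: p_7 = 37·548478903 + 21531107 = 20315250518, q_7 = 37·17123762 + 672211 = 634251405 → 20315250518/634251405
APPEND 37: p_8 = 37·20315250518 + 548478903 = 752212748069, q_8 = 37·634251405 + 17123762 = 23484425747 → 752212748069/23484425747
APPEND 21: p_9 = 21·752212748069 + 20315250518 = 15816782959967, q_9 = 21·23484425747 + 634251405 = 493807192092 → 15816782959967/493807192092
APPEND 46: p_10 = 46·15816782959967 + 752212748069 = 728324228906551, q_10 = 46·493807192092 + 23484425747 = 22738615261979 → 728324228906551/22738615261979
APPEND 2: p_11 = 2·728324228906551 + 15816782959967 = 1472465240773069, q_11 = 2·22738615261979 + 493807192092 = 45971037716050 → 1472465240773069/45971037716050
APPEND 40: p_12 = 40·1472465240773069 + 728324228906551 = 59626933859829311, q_12 = 40·45971037716050 + 22738615261979 = 1861580123903979 → 59626933859829311/1861580123903979
APPEND 23: p_13 = 23·59626933859829311 + 1472465240773069 = 1372891944016847222, q_13 = 23·1861580123903979 + 45971037716050 = 42862313887507567 → 1372891944016847222/42862313887507567
APPEND 39: p_14 = 39·1372891944016847222 + 59626933859829311 = 53602412750516870969, q_14 = 39·42862313887507567 + 1861580123903979 = 1673491821736699092 → 53602412750516870969/1673491821736699092
APPEND 32: p_15 = 32·53602412750516870969 + 1372891944016847222 = 1716650099960556718230, q_15 = 32·1673491821736699092 + 42862313887507567 = 53594600609461878511 → 1716650099960556718230/53594600609461878511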